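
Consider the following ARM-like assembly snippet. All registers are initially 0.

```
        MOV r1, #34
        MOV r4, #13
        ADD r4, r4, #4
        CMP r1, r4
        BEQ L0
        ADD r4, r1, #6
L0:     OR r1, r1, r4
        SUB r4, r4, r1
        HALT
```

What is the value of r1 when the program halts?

42

MOV r1, #34 → r1=34
MOV r4, #13 → r4=13
ADD r4, r4, #4 → r4=13+4=17
CMP r1, r4  (cmp 34,17)
BEQ L0: not taken
ADD r4, r1, #6 → r4=34+6=40
OR r1, r1, r4 → r1=34|40=42
SUB r4, r4, r1 → r4=40-42=-2
halt.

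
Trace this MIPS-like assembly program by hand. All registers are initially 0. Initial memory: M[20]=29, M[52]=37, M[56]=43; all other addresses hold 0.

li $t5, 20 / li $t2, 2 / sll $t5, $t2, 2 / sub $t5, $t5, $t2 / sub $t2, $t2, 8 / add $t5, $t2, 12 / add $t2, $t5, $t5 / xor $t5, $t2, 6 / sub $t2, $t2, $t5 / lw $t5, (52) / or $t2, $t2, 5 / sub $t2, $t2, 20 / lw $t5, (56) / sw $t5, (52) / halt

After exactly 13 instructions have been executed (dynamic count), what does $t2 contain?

li $t5, 20 → $t5=20
li $t2, 2 → $t2=2
sll $t5, $t2, 2 → $t5=2<<2=8
sub $t5, $t5, $t2 → $t5=8-2=6
sub $t2, $t2, 8 → $t2=2-8=-6
add $t5, $t2, 12 → $t5=(-6)+12=6
add $t2, $t5, $t5 → $t2=6+6=12
xor $t5, $t2, 6 → $t5=12^6=10
sub $t2, $t2, $t5 → $t2=12-10=2
lw $t5, (52) → $t5=M[52]=37
or $t2, $t2, 5 → $t2=2|5=7
sub $t2, $t2, 20 → $t2=7-20=-13
lw $t5, (56) → $t5=M[56]=43
After step 13: $t2 = -13.

-13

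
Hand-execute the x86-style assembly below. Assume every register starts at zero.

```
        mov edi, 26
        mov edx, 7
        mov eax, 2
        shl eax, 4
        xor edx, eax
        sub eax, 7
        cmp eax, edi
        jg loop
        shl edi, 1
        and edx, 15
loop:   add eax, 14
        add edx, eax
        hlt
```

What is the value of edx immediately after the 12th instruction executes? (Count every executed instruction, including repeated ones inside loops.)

edi=26
edx=7
eax=2
eax=2<<4=32
edx=7^32=39
eax=32-7=25
cmp eax, edi  (cmp 25,26)
jg loop: not taken
edi=26<<1=52
edx=39&15=7
eax=25+14=39
edx=7+39=46
After step 12: edx = 46.

46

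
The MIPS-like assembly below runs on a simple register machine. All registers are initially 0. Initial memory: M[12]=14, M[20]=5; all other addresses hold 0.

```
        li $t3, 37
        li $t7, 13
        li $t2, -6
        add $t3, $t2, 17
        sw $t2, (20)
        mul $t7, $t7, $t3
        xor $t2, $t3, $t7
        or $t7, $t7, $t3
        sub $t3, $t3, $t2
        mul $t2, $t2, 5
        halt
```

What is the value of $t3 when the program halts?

-121

$t3=37
$t7=13
$t2=-6
$t3=(-6)+17=11
sw $t2, (20) → M[20]=-6
$t7=13*11=143
$t2=11^143=132
$t7=143|11=143
$t3=11-132=-121
$t2=132*5=660
halt.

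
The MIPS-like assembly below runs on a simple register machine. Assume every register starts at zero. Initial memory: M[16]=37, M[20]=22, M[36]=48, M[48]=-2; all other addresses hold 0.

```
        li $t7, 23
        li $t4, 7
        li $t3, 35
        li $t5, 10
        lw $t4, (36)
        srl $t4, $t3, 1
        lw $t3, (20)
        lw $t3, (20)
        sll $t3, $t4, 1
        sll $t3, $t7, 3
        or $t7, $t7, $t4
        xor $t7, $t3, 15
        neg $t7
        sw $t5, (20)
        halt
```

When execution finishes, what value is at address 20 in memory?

10

after li $t7, 23: $t7=23
after li $t4, 7: $t4=7
after li $t3, 35: $t3=35
after li $t5, 10: $t5=10
after lw $t4, (36): $t4=M[36]=48
after srl $t4, $t3, 1: $t4=35>>1=17
after lw $t3, (20): $t3=M[20]=22
after lw $t3, (20): $t3=M[20]=22
after sll $t3, $t4, 1: $t3=17<<1=34
after sll $t3, $t7, 3: $t3=23<<3=184
after or $t7, $t7, $t4: $t7=23|17=23
after xor $t7, $t3, 15: $t7=184^15=183
after neg $t7: $t7=-(183)=-183
sw $t5, (20) → M[20]=10
halt.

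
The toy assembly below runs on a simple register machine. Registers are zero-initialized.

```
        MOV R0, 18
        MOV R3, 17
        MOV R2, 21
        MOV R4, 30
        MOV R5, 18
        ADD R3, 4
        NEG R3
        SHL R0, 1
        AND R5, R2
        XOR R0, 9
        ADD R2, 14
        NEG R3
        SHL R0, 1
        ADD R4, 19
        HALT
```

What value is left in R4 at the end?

after MOV R0, 18: R0=18
after MOV R3, 17: R3=17
after MOV R2, 21: R2=21
after MOV R4, 30: R4=30
after MOV R5, 18: R5=18
after ADD R3, 4: R3=17+4=21
after NEG R3: R3=-(21)=-21
after SHL R0, 1: R0=18<<1=36
after AND R5, R2: R5=18&21=16
after XOR R0, 9: R0=36^9=45
after ADD R2, 14: R2=21+14=35
after NEG R3: R3=-(-21)=21
after SHL R0, 1: R0=45<<1=90
after ADD R4, 19: R4=30+19=49
halt.

49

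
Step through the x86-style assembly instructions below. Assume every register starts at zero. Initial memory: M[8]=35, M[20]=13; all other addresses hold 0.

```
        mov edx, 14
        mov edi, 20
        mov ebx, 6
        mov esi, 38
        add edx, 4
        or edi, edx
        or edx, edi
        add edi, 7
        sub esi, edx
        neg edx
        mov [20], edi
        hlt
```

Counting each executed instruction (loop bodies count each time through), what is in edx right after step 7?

22

mov edx, 14 → edx=14
mov edi, 20 → edi=20
mov ebx, 6 → ebx=6
mov esi, 38 → esi=38
add edx, 4 → edx=14+4=18
or edi, edx → edi=20|18=22
or edx, edi → edx=18|22=22
After step 7: edx = 22.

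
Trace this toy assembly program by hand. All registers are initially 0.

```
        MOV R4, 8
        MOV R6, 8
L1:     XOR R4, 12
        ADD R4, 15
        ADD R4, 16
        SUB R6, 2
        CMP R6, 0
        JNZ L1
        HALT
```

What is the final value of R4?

R4=8
R6=8
R4=8^12=4
R4=4+15=19
R4=19+16=35
R6=8-2=6
CMP R6, 0  (cmp 6,0)
JNZ L1: taken
R4=35^12=47
R4=47+15=62
R4=62+16=78
R6=6-2=4
CMP R6, 0  (cmp 4,0)
JNZ L1: taken
R4=78^12=66
R4=66+15=81
R4=81+16=97
R6=4-2=2
CMP R6, 0  (cmp 2,0)
JNZ L1: taken
R4=97^12=109
R4=109+15=124
R4=124+16=140
R6=2-2=0
CMP R6, 0  (cmp 0,0)
JNZ L1: not taken
halt.

140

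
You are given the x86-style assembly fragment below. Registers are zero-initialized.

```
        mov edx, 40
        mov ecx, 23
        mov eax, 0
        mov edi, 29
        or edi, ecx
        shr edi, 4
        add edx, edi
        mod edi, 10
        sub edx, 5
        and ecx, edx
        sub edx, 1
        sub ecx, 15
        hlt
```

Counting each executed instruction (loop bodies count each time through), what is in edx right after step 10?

36

edx=40
ecx=23
eax=0
edi=29
edi=29|23=31
edi=31>>4=1
edx=40+1=41
edi=1%10=1
edx=41-5=36
ecx=23&36=4
After step 10: edx = 36.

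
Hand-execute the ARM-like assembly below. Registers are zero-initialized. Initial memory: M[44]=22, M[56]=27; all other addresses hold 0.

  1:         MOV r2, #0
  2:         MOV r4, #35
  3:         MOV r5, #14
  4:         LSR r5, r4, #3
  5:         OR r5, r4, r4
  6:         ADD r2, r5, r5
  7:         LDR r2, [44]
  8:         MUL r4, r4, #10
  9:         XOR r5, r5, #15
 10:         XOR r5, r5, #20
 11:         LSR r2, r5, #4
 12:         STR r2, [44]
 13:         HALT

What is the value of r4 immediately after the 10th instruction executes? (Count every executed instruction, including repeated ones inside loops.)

350

after MOV r2, #0: r2=0
after MOV r4, #35: r4=35
after MOV r5, #14: r5=14
after LSR r5, r4, #3: r5=35>>3=4
after OR r5, r4, r4: r5=35|35=35
after ADD r2, r5, r5: r2=35+35=70
after LDR r2, [44]: r2=M[44]=22
after MUL r4, r4, #10: r4=35*10=350
after XOR r5, r5, #15: r5=35^15=44
after XOR r5, r5, #20: r5=44^20=56
After step 10: r4 = 350.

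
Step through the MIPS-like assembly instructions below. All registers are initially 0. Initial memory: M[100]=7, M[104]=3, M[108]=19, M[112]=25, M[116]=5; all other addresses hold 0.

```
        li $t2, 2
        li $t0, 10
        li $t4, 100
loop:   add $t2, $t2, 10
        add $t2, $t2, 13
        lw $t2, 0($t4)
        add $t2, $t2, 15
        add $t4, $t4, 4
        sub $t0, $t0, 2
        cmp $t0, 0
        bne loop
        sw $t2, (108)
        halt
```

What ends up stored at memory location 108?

after li $t2, 2: $t2=2
after li $t0, 10: $t0=10
after li $t4, 100: $t4=100
after add $t2, $t2, 10: $t2=2+10=12
after add $t2, $t2, 13: $t2=12+13=25
after lw $t2, 0($t4): $t2=M[100]=7
after add $t2, $t2, 15: $t2=7+15=22
after add $t4, $t4, 4: $t4=100+4=104
after sub $t0, $t0, 2: $t0=10-2=8
cmp $t0, 0  (cmp 8,0)
bne loop: taken
after add $t2, $t2, 10: $t2=22+10=32
after add $t2, $t2, 13: $t2=32+13=45
after lw $t2, 0($t4): $t2=M[104]=3
after add $t2, $t2, 15: $t2=3+15=18
after add $t4, $t4, 4: $t4=104+4=108
after sub $t0, $t0, 2: $t0=8-2=6
cmp $t0, 0  (cmp 6,0)
bne loop: taken
after add $t2, $t2, 10: $t2=18+10=28
after add $t2, $t2, 13: $t2=28+13=41
after lw $t2, 0($t4): $t2=M[108]=19
after add $t2, $t2, 15: $t2=19+15=34
after add $t4, $t4, 4: $t4=108+4=112
after sub $t0, $t0, 2: $t0=6-2=4
cmp $t0, 0  (cmp 4,0)
bne loop: taken
after add $t2, $t2, 10: $t2=34+10=44
after add $t2, $t2, 13: $t2=44+13=57
after lw $t2, 0($t4): $t2=M[112]=25
after add $t2, $t2, 15: $t2=25+15=40
after add $t4, $t4, 4: $t4=112+4=116
after sub $t0, $t0, 2: $t0=4-2=2
cmp $t0, 0  (cmp 2,0)
bne loop: taken
after add $t2, $t2, 10: $t2=40+10=50
after add $t2, $t2, 13: $t2=50+13=63
after lw $t2, 0($t4): $t2=M[116]=5
after add $t2, $t2, 15: $t2=5+15=20
after add $t4, $t4, 4: $t4=116+4=120
after sub $t0, $t0, 2: $t0=2-2=0
cmp $t0, 0  (cmp 0,0)
bne loop: not taken
sw $t2, (108) → M[108]=20
halt.

20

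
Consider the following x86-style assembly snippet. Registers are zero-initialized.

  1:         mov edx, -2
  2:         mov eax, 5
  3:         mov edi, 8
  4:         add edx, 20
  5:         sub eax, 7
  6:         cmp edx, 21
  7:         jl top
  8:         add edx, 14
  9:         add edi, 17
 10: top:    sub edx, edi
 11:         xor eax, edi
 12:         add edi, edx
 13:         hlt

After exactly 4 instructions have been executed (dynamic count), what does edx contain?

18

after mov edx, -2: edx=-2
after mov eax, 5: eax=5
after mov edi, 8: edi=8
after add edx, 20: edx=(-2)+20=18
After step 4: edx = 18.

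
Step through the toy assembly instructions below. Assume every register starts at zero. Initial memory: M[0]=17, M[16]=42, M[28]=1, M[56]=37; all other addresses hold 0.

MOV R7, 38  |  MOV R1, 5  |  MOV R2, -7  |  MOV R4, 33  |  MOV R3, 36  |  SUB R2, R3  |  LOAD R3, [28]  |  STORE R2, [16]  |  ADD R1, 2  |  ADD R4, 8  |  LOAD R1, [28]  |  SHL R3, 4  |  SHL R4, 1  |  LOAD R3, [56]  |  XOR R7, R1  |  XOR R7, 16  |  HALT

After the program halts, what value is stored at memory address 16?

-43

R7=38
R1=5
R2=-7
R4=33
R3=36
R2=(-7)-36=-43
R3=M[28]=1
STORE R2, [16] → M[16]=-43
R1=5+2=7
R4=33+8=41
R1=M[28]=1
R3=1<<4=16
R4=41<<1=82
R3=M[56]=37
R7=38^1=39
R7=39^16=55
halt.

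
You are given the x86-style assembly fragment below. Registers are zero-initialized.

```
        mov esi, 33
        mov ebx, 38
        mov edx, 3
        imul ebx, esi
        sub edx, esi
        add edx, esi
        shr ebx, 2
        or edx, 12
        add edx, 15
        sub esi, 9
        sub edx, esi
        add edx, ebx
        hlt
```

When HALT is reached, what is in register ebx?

esi=33
ebx=38
edx=3
ebx=38*33=1254
edx=3-33=-30
edx=(-30)+33=3
ebx=1254>>2=313
edx=3|12=15
edx=15+15=30
esi=33-9=24
edx=30-24=6
edx=6+313=319
halt.

313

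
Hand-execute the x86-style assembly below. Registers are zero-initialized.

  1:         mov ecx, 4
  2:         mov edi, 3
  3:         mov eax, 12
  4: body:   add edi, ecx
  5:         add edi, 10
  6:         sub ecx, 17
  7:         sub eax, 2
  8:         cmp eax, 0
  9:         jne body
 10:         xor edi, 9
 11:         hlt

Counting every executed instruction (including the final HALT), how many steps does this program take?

after mov ecx, 4: ecx=4
after mov edi, 3: edi=3
after mov eax, 12: eax=12
after add edi, ecx: edi=3+4=7
after add edi, 10: edi=7+10=17
after sub ecx, 17: ecx=4-17=-13
after sub eax, 2: eax=12-2=10
cmp eax, 0  (cmp 10,0)
jne body: taken
after add edi, ecx: edi=17+(-13)=4
after add edi, 10: edi=4+10=14
after sub ecx, 17: ecx=(-13)-17=-30
after sub eax, 2: eax=10-2=8
cmp eax, 0  (cmp 8,0)
jne body: taken
after add edi, ecx: edi=14+(-30)=-16
after add edi, 10: edi=(-16)+10=-6
after sub ecx, 17: ecx=(-30)-17=-47
after sub eax, 2: eax=8-2=6
cmp eax, 0  (cmp 6,0)
jne body: taken
after add edi, ecx: edi=(-6)+(-47)=-53
after add edi, 10: edi=(-53)+10=-43
after sub ecx, 17: ecx=(-47)-17=-64
after sub eax, 2: eax=6-2=4
cmp eax, 0  (cmp 4,0)
jne body: taken
after add edi, ecx: edi=(-43)+(-64)=-107
after add edi, 10: edi=(-107)+10=-97
after sub ecx, 17: ecx=(-64)-17=-81
after sub eax, 2: eax=4-2=2
cmp eax, 0  (cmp 2,0)
jne body: taken
after add edi, ecx: edi=(-97)+(-81)=-178
after add edi, 10: edi=(-178)+10=-168
after sub ecx, 17: ecx=(-81)-17=-98
after sub eax, 2: eax=2-2=0
cmp eax, 0  (cmp 0,0)
jne body: not taken
after xor edi, 9: edi=(-168)^9=-175
halt.
Total executed instructions: 41.

41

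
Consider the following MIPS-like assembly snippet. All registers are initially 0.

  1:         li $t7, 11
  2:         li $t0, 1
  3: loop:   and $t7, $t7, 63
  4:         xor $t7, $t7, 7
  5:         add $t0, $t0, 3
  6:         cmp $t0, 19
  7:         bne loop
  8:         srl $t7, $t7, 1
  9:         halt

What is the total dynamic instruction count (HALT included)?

li $t7, 11 → $t7=11
li $t0, 1 → $t0=1
and $t7, $t7, 63 → $t7=11&63=11
xor $t7, $t7, 7 → $t7=11^7=12
add $t0, $t0, 3 → $t0=1+3=4
cmp $t0, 19  (cmp 4,19)
bne loop: taken
and $t7, $t7, 63 → $t7=12&63=12
xor $t7, $t7, 7 → $t7=12^7=11
add $t0, $t0, 3 → $t0=4+3=7
cmp $t0, 19  (cmp 7,19)
bne loop: taken
and $t7, $t7, 63 → $t7=11&63=11
xor $t7, $t7, 7 → $t7=11^7=12
add $t0, $t0, 3 → $t0=7+3=10
cmp $t0, 19  (cmp 10,19)
bne loop: taken
and $t7, $t7, 63 → $t7=12&63=12
xor $t7, $t7, 7 → $t7=12^7=11
add $t0, $t0, 3 → $t0=10+3=13
cmp $t0, 19  (cmp 13,19)
bne loop: taken
and $t7, $t7, 63 → $t7=11&63=11
xor $t7, $t7, 7 → $t7=11^7=12
add $t0, $t0, 3 → $t0=13+3=16
cmp $t0, 19  (cmp 16,19)
bne loop: taken
and $t7, $t7, 63 → $t7=12&63=12
xor $t7, $t7, 7 → $t7=12^7=11
add $t0, $t0, 3 → $t0=16+3=19
cmp $t0, 19  (cmp 19,19)
bne loop: not taken
srl $t7, $t7, 1 → $t7=11>>1=5
halt.
Total executed instructions: 34.

34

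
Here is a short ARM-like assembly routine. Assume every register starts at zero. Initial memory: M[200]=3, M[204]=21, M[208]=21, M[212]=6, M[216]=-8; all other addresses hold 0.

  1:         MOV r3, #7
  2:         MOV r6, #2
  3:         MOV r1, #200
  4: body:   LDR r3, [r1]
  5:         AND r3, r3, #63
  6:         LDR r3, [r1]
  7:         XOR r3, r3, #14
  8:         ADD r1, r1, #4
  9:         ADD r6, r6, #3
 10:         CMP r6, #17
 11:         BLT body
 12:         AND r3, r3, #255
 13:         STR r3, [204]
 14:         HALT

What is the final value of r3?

246

MOV r3, #7 → r3=7
MOV r6, #2 → r6=2
MOV r1, #200 → r1=200
LDR r3, [r1] → r3=M[200]=3
AND r3, r3, #63 → r3=3&63=3
LDR r3, [r1] → r3=M[200]=3
XOR r3, r3, #14 → r3=3^14=13
ADD r1, r1, #4 → r1=200+4=204
ADD r6, r6, #3 → r6=2+3=5
CMP r6, #17  (cmp 5,17)
BLT body: taken
LDR r3, [r1] → r3=M[204]=21
AND r3, r3, #63 → r3=21&63=21
LDR r3, [r1] → r3=M[204]=21
XOR r3, r3, #14 → r3=21^14=27
ADD r1, r1, #4 → r1=204+4=208
ADD r6, r6, #3 → r6=5+3=8
CMP r6, #17  (cmp 8,17)
BLT body: taken
LDR r3, [r1] → r3=M[208]=21
AND r3, r3, #63 → r3=21&63=21
LDR r3, [r1] → r3=M[208]=21
XOR r3, r3, #14 → r3=21^14=27
ADD r1, r1, #4 → r1=208+4=212
ADD r6, r6, #3 → r6=8+3=11
CMP r6, #17  (cmp 11,17)
BLT body: taken
LDR r3, [r1] → r3=M[212]=6
AND r3, r3, #63 → r3=6&63=6
LDR r3, [r1] → r3=M[212]=6
XOR r3, r3, #14 → r3=6^14=8
ADD r1, r1, #4 → r1=212+4=216
ADD r6, r6, #3 → r6=11+3=14
CMP r6, #17  (cmp 14,17)
BLT body: taken
LDR r3, [r1] → r3=M[216]=-8
AND r3, r3, #63 → r3=(-8)&63=56
LDR r3, [r1] → r3=M[216]=-8
XOR r3, r3, #14 → r3=(-8)^14=-10
ADD r1, r1, #4 → r1=216+4=220
ADD r6, r6, #3 → r6=14+3=17
CMP r6, #17  (cmp 17,17)
BLT body: not taken
AND r3, r3, #255 → r3=(-10)&255=246
STR r3, [204] → M[204]=246
halt.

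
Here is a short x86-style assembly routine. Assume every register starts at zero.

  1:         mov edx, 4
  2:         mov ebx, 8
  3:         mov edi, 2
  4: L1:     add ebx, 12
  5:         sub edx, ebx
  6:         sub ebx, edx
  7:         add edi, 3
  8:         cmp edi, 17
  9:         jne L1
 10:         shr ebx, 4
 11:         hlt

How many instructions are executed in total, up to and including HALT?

35

after mov edx, 4: edx=4
after mov ebx, 8: ebx=8
after mov edi, 2: edi=2
after add ebx, 12: ebx=8+12=20
after sub edx, ebx: edx=4-20=-16
after sub ebx, edx: ebx=20-(-16)=36
after add edi, 3: edi=2+3=5
cmp edi, 17  (cmp 5,17)
jne L1: taken
after add ebx, 12: ebx=36+12=48
after sub edx, ebx: edx=(-16)-48=-64
after sub ebx, edx: ebx=48-(-64)=112
after add edi, 3: edi=5+3=8
cmp edi, 17  (cmp 8,17)
jne L1: taken
after add ebx, 12: ebx=112+12=124
after sub edx, ebx: edx=(-64)-124=-188
after sub ebx, edx: ebx=124-(-188)=312
after add edi, 3: edi=8+3=11
cmp edi, 17  (cmp 11,17)
jne L1: taken
after add ebx, 12: ebx=312+12=324
after sub edx, ebx: edx=(-188)-324=-512
after sub ebx, edx: ebx=324-(-512)=836
after add edi, 3: edi=11+3=14
cmp edi, 17  (cmp 14,17)
jne L1: taken
after add ebx, 12: ebx=836+12=848
after sub edx, ebx: edx=(-512)-848=-1360
after sub ebx, edx: ebx=848-(-1360)=2208
after add edi, 3: edi=14+3=17
cmp edi, 17  (cmp 17,17)
jne L1: not taken
after shr ebx, 4: ebx=2208>>4=138
halt.
Total executed instructions: 35.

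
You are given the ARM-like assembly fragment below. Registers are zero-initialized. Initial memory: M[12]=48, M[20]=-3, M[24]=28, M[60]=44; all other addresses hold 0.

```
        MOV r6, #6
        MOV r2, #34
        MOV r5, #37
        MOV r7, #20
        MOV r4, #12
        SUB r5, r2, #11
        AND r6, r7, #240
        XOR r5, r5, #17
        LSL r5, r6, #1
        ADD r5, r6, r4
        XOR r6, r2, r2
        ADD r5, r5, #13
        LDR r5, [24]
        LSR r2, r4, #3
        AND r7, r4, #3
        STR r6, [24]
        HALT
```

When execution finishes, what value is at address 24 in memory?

0

r6=6
r2=34
r5=37
r7=20
r4=12
r5=34-11=23
r6=20&240=16
r5=23^17=6
r5=16<<1=32
r5=16+12=28
r6=34^34=0
r5=28+13=41
r5=M[24]=28
r2=12>>3=1
r7=12&3=0
STR r6, [24] → M[24]=0
halt.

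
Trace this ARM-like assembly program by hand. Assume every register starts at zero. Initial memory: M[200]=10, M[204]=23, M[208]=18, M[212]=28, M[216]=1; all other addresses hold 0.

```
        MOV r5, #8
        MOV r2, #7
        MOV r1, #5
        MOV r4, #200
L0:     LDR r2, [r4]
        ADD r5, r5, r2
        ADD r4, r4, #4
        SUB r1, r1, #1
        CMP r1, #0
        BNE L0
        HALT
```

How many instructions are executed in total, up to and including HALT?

35

r5=8
r2=7
r1=5
r4=200
r2=M[200]=10
r5=8+10=18
r4=200+4=204
r1=5-1=4
CMP r1, #0  (cmp 4,0)
BNE L0: taken
r2=M[204]=23
r5=18+23=41
r4=204+4=208
r1=4-1=3
CMP r1, #0  (cmp 3,0)
BNE L0: taken
r2=M[208]=18
r5=41+18=59
r4=208+4=212
r1=3-1=2
CMP r1, #0  (cmp 2,0)
BNE L0: taken
r2=M[212]=28
r5=59+28=87
r4=212+4=216
r1=2-1=1
CMP r1, #0  (cmp 1,0)
BNE L0: taken
r2=M[216]=1
r5=87+1=88
r4=216+4=220
r1=1-1=0
CMP r1, #0  (cmp 0,0)
BNE L0: not taken
halt.
Total executed instructions: 35.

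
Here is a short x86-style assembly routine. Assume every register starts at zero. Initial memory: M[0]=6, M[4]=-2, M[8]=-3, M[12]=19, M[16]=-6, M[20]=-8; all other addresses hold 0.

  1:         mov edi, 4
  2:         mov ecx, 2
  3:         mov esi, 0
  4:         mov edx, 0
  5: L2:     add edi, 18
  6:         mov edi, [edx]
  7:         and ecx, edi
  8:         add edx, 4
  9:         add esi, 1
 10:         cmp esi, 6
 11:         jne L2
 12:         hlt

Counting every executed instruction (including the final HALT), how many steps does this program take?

after mov edi, 4: edi=4
after mov ecx, 2: ecx=2
after mov esi, 0: esi=0
after mov edx, 0: edx=0
after add edi, 18: edi=4+18=22
after mov edi, [edx]: edi=M[0]=6
after and ecx, edi: ecx=2&6=2
after add edx, 4: edx=0+4=4
after add esi, 1: esi=0+1=1
cmp esi, 6  (cmp 1,6)
jne L2: taken
after add edi, 18: edi=6+18=24
after mov edi, [edx]: edi=M[4]=-2
after and ecx, edi: ecx=2&(-2)=2
after add edx, 4: edx=4+4=8
after add esi, 1: esi=1+1=2
cmp esi, 6  (cmp 2,6)
jne L2: taken
after add edi, 18: edi=(-2)+18=16
after mov edi, [edx]: edi=M[8]=-3
after and ecx, edi: ecx=2&(-3)=0
after add edx, 4: edx=8+4=12
after add esi, 1: esi=2+1=3
cmp esi, 6  (cmp 3,6)
jne L2: taken
after add edi, 18: edi=(-3)+18=15
after mov edi, [edx]: edi=M[12]=19
after and ecx, edi: ecx=0&19=0
after add edx, 4: edx=12+4=16
after add esi, 1: esi=3+1=4
cmp esi, 6  (cmp 4,6)
jne L2: taken
after add edi, 18: edi=19+18=37
after mov edi, [edx]: edi=M[16]=-6
after and ecx, edi: ecx=0&(-6)=0
after add edx, 4: edx=16+4=20
after add esi, 1: esi=4+1=5
cmp esi, 6  (cmp 5,6)
jne L2: taken
after add edi, 18: edi=(-6)+18=12
after mov edi, [edx]: edi=M[20]=-8
after and ecx, edi: ecx=0&(-8)=0
after add edx, 4: edx=20+4=24
after add esi, 1: esi=5+1=6
cmp esi, 6  (cmp 6,6)
jne L2: not taken
halt.
Total executed instructions: 47.

47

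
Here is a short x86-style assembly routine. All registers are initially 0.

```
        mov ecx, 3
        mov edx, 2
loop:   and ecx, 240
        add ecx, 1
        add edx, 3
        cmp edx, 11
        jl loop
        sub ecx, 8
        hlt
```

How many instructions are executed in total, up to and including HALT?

ecx=3
edx=2
ecx=3&240=0
ecx=0+1=1
edx=2+3=5
cmp edx, 11  (cmp 5,11)
jl loop: taken
ecx=1&240=0
ecx=0+1=1
edx=5+3=8
cmp edx, 11  (cmp 8,11)
jl loop: taken
ecx=1&240=0
ecx=0+1=1
edx=8+3=11
cmp edx, 11  (cmp 11,11)
jl loop: not taken
ecx=1-8=-7
halt.
Total executed instructions: 19.

19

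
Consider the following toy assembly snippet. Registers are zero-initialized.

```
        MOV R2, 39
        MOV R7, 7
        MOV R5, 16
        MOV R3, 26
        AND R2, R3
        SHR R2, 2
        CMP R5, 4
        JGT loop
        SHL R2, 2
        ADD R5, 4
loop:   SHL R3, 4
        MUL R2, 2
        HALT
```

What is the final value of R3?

MOV R2, 39 → R2=39
MOV R7, 7 → R7=7
MOV R5, 16 → R5=16
MOV R3, 26 → R3=26
AND R2, R3 → R2=39&26=2
SHR R2, 2 → R2=2>>2=0
CMP R5, 4  (cmp 16,4)
JGT loop: taken
SHL R3, 4 → R3=26<<4=416
MUL R2, 2 → R2=0*2=0
halt.

416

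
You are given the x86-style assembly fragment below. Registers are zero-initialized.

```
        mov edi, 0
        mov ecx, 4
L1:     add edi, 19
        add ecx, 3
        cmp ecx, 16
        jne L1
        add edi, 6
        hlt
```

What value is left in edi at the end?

82

edi=0
ecx=4
edi=0+19=19
ecx=4+3=7
cmp ecx, 16  (cmp 7,16)
jne L1: taken
edi=19+19=38
ecx=7+3=10
cmp ecx, 16  (cmp 10,16)
jne L1: taken
edi=38+19=57
ecx=10+3=13
cmp ecx, 16  (cmp 13,16)
jne L1: taken
edi=57+19=76
ecx=13+3=16
cmp ecx, 16  (cmp 16,16)
jne L1: not taken
edi=76+6=82
halt.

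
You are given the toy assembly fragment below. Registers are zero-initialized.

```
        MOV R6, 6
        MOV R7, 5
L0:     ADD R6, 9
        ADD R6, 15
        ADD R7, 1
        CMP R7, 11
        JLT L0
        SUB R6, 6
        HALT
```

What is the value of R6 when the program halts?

144

R6=6
R7=5
R6=6+9=15
R6=15+15=30
R7=5+1=6
CMP R7, 11  (cmp 6,11)
JLT L0: taken
R6=30+9=39
R6=39+15=54
R7=6+1=7
CMP R7, 11  (cmp 7,11)
JLT L0: taken
R6=54+9=63
R6=63+15=78
R7=7+1=8
CMP R7, 11  (cmp 8,11)
JLT L0: taken
R6=78+9=87
R6=87+15=102
R7=8+1=9
CMP R7, 11  (cmp 9,11)
JLT L0: taken
R6=102+9=111
R6=111+15=126
R7=9+1=10
CMP R7, 11  (cmp 10,11)
JLT L0: taken
R6=126+9=135
R6=135+15=150
R7=10+1=11
CMP R7, 11  (cmp 11,11)
JLT L0: not taken
R6=150-6=144
halt.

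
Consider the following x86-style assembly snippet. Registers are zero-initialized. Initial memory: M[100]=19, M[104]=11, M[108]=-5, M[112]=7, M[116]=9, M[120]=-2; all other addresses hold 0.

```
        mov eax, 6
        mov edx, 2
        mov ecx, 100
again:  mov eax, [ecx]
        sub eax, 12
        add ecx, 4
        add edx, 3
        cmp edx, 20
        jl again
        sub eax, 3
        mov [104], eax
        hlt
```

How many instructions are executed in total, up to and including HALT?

after mov eax, 6: eax=6
after mov edx, 2: edx=2
after mov ecx, 100: ecx=100
after mov eax, [ecx]: eax=M[100]=19
after sub eax, 12: eax=19-12=7
after add ecx, 4: ecx=100+4=104
after add edx, 3: edx=2+3=5
cmp edx, 20  (cmp 5,20)
jl again: taken
after mov eax, [ecx]: eax=M[104]=11
after sub eax, 12: eax=11-12=-1
after add ecx, 4: ecx=104+4=108
after add edx, 3: edx=5+3=8
cmp edx, 20  (cmp 8,20)
jl again: taken
after mov eax, [ecx]: eax=M[108]=-5
after sub eax, 12: eax=(-5)-12=-17
after add ecx, 4: ecx=108+4=112
after add edx, 3: edx=8+3=11
cmp edx, 20  (cmp 11,20)
jl again: taken
after mov eax, [ecx]: eax=M[112]=7
after sub eax, 12: eax=7-12=-5
after add ecx, 4: ecx=112+4=116
after add edx, 3: edx=11+3=14
cmp edx, 20  (cmp 14,20)
jl again: taken
after mov eax, [ecx]: eax=M[116]=9
after sub eax, 12: eax=9-12=-3
after add ecx, 4: ecx=116+4=120
after add edx, 3: edx=14+3=17
cmp edx, 20  (cmp 17,20)
jl again: taken
after mov eax, [ecx]: eax=M[120]=-2
after sub eax, 12: eax=(-2)-12=-14
after add ecx, 4: ecx=120+4=124
after add edx, 3: edx=17+3=20
cmp edx, 20  (cmp 20,20)
jl again: not taken
after sub eax, 3: eax=(-14)-3=-17
mov [104], eax → M[104]=-17
halt.
Total executed instructions: 42.

42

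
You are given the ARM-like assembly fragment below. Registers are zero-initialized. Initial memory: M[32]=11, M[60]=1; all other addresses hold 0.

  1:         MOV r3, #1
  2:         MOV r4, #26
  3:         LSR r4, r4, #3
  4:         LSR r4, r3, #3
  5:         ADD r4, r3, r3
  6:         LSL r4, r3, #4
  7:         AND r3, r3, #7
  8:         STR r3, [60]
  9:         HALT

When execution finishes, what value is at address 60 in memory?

after MOV r3, #1: r3=1
after MOV r4, #26: r4=26
after LSR r4, r4, #3: r4=26>>3=3
after LSR r4, r3, #3: r4=1>>3=0
after ADD r4, r3, r3: r4=1+1=2
after LSL r4, r3, #4: r4=1<<4=16
after AND r3, r3, #7: r3=1&7=1
STR r3, [60] → M[60]=1
halt.

1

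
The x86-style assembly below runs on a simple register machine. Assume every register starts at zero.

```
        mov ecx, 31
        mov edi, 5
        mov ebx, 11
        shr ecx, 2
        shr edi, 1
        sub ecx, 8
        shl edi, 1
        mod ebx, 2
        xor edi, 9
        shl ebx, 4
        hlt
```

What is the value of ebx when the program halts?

ecx=31
edi=5
ebx=11
ecx=31>>2=7
edi=5>>1=2
ecx=7-8=-1
edi=2<<1=4
ebx=11%2=1
edi=4^9=13
ebx=1<<4=16
halt.

16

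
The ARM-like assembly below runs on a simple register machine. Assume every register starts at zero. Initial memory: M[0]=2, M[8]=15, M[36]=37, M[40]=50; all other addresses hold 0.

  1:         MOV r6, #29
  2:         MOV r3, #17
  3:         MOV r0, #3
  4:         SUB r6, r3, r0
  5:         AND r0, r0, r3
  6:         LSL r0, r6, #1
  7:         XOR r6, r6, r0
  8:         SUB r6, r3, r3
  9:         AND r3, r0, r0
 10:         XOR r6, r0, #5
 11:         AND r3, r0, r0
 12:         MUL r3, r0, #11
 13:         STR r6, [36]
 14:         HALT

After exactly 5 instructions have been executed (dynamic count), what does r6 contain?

14

r6=29
r3=17
r0=3
r6=17-3=14
r0=3&17=1
After step 5: r6 = 14.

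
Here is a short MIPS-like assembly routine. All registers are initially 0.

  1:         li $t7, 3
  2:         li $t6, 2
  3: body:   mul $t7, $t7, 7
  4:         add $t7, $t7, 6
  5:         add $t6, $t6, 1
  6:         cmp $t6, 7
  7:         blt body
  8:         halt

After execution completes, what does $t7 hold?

67227

after li $t7, 3: $t7=3
after li $t6, 2: $t6=2
after mul $t7, $t7, 7: $t7=3*7=21
after add $t7, $t7, 6: $t7=21+6=27
after add $t6, $t6, 1: $t6=2+1=3
cmp $t6, 7  (cmp 3,7)
blt body: taken
after mul $t7, $t7, 7: $t7=27*7=189
after add $t7, $t7, 6: $t7=189+6=195
after add $t6, $t6, 1: $t6=3+1=4
cmp $t6, 7  (cmp 4,7)
blt body: taken
after mul $t7, $t7, 7: $t7=195*7=1365
after add $t7, $t7, 6: $t7=1365+6=1371
after add $t6, $t6, 1: $t6=4+1=5
cmp $t6, 7  (cmp 5,7)
blt body: taken
after mul $t7, $t7, 7: $t7=1371*7=9597
after add $t7, $t7, 6: $t7=9597+6=9603
after add $t6, $t6, 1: $t6=5+1=6
cmp $t6, 7  (cmp 6,7)
blt body: taken
after mul $t7, $t7, 7: $t7=9603*7=67221
after add $t7, $t7, 6: $t7=67221+6=67227
after add $t6, $t6, 1: $t6=6+1=7
cmp $t6, 7  (cmp 7,7)
blt body: not taken
halt.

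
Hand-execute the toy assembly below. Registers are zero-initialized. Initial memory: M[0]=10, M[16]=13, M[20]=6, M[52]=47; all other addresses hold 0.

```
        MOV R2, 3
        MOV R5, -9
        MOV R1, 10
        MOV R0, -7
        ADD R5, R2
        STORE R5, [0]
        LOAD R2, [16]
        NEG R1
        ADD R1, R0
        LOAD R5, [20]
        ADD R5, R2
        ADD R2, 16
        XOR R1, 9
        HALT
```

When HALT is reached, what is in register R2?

after MOV R2, 3: R2=3
after MOV R5, -9: R5=-9
after MOV R1, 10: R1=10
after MOV R0, -7: R0=-7
after ADD R5, R2: R5=(-9)+3=-6
STORE R5, [0] → M[0]=-6
after LOAD R2, [16]: R2=M[16]=13
after NEG R1: R1=-(10)=-10
after ADD R1, R0: R1=(-10)+(-7)=-17
after LOAD R5, [20]: R5=M[20]=6
after ADD R5, R2: R5=6+13=19
after ADD R2, 16: R2=13+16=29
after XOR R1, 9: R1=(-17)^9=-26
halt.

29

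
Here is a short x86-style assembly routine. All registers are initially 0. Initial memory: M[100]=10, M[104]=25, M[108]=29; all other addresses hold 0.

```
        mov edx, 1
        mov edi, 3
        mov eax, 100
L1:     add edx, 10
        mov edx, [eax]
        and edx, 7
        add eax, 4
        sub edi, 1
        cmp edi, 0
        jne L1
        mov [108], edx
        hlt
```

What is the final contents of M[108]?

5

mov edx, 1 → edx=1
mov edi, 3 → edi=3
mov eax, 100 → eax=100
add edx, 10 → edx=1+10=11
mov edx, [eax] → edx=M[100]=10
and edx, 7 → edx=10&7=2
add eax, 4 → eax=100+4=104
sub edi, 1 → edi=3-1=2
cmp edi, 0  (cmp 2,0)
jne L1: taken
add edx, 10 → edx=2+10=12
mov edx, [eax] → edx=M[104]=25
and edx, 7 → edx=25&7=1
add eax, 4 → eax=104+4=108
sub edi, 1 → edi=2-1=1
cmp edi, 0  (cmp 1,0)
jne L1: taken
add edx, 10 → edx=1+10=11
mov edx, [eax] → edx=M[108]=29
and edx, 7 → edx=29&7=5
add eax, 4 → eax=108+4=112
sub edi, 1 → edi=1-1=0
cmp edi, 0  (cmp 0,0)
jne L1: not taken
mov [108], edx → M[108]=5
halt.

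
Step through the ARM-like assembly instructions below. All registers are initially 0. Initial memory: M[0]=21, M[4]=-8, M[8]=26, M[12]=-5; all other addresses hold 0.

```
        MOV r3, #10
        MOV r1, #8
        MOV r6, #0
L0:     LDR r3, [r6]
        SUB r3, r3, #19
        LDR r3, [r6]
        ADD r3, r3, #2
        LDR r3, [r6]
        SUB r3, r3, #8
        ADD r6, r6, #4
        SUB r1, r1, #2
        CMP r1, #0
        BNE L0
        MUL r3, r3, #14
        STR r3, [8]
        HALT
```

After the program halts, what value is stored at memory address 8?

r3=10
r1=8
r6=0
r3=M[0]=21
r3=21-19=2
r3=M[0]=21
r3=21+2=23
r3=M[0]=21
r3=21-8=13
r6=0+4=4
r1=8-2=6
CMP r1, #0  (cmp 6,0)
BNE L0: taken
r3=M[4]=-8
r3=(-8)-19=-27
r3=M[4]=-8
r3=(-8)+2=-6
r3=M[4]=-8
r3=(-8)-8=-16
r6=4+4=8
r1=6-2=4
CMP r1, #0  (cmp 4,0)
BNE L0: taken
r3=M[8]=26
r3=26-19=7
r3=M[8]=26
r3=26+2=28
r3=M[8]=26
r3=26-8=18
r6=8+4=12
r1=4-2=2
CMP r1, #0  (cmp 2,0)
BNE L0: taken
r3=M[12]=-5
r3=(-5)-19=-24
r3=M[12]=-5
r3=(-5)+2=-3
r3=M[12]=-5
r3=(-5)-8=-13
r6=12+4=16
r1=2-2=0
CMP r1, #0  (cmp 0,0)
BNE L0: not taken
r3=(-13)*14=-182
STR r3, [8] → M[8]=-182
halt.

-182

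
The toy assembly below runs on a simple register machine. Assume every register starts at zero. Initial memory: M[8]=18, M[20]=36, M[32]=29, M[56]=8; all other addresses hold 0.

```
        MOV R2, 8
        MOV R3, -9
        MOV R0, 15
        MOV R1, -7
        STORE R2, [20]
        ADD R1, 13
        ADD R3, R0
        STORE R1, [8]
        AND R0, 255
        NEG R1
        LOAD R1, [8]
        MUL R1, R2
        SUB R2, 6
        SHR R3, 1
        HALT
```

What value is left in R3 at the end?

MOV R2, 8 → R2=8
MOV R3, -9 → R3=-9
MOV R0, 15 → R0=15
MOV R1, -7 → R1=-7
STORE R2, [20] → M[20]=8
ADD R1, 13 → R1=(-7)+13=6
ADD R3, R0 → R3=(-9)+15=6
STORE R1, [8] → M[8]=6
AND R0, 255 → R0=15&255=15
NEG R1 → R1=-(6)=-6
LOAD R1, [8] → R1=M[8]=6
MUL R1, R2 → R1=6*8=48
SUB R2, 6 → R2=8-6=2
SHR R3, 1 → R3=6>>1=3
halt.

3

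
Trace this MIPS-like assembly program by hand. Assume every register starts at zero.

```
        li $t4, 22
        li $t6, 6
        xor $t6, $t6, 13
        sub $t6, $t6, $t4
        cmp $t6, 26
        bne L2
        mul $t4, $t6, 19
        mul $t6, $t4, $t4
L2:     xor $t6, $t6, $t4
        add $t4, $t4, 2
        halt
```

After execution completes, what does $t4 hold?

after li $t4, 22: $t4=22
after li $t6, 6: $t6=6
after xor $t6, $t6, 13: $t6=6^13=11
after sub $t6, $t6, $t4: $t6=11-22=-11
cmp $t6, 26  (cmp -11,26)
bne L2: taken
after xor $t6, $t6, $t4: $t6=(-11)^22=-29
after add $t4, $t4, 2: $t4=22+2=24
halt.

24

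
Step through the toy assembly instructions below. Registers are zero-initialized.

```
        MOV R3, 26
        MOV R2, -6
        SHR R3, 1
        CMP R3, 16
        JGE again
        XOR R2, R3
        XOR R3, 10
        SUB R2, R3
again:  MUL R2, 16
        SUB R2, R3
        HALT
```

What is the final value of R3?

7

after MOV R3, 26: R3=26
after MOV R2, -6: R2=-6
after SHR R3, 1: R3=26>>1=13
CMP R3, 16  (cmp 13,16)
JGE again: not taken
after XOR R2, R3: R2=(-6)^13=-9
after XOR R3, 10: R3=13^10=7
after SUB R2, R3: R2=(-9)-7=-16
after MUL R2, 16: R2=(-16)*16=-256
after SUB R2, R3: R2=(-256)-7=-263
halt.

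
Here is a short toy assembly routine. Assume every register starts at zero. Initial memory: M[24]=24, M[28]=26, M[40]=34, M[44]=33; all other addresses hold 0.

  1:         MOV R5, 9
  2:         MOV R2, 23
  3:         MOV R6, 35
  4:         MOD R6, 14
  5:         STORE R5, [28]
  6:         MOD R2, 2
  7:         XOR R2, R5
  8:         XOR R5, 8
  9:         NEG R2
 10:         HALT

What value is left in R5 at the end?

MOV R5, 9 → R5=9
MOV R2, 23 → R2=23
MOV R6, 35 → R6=35
MOD R6, 14 → R6=35%14=7
STORE R5, [28] → M[28]=9
MOD R2, 2 → R2=23%2=1
XOR R2, R5 → R2=1^9=8
XOR R5, 8 → R5=9^8=1
NEG R2 → R2=-(8)=-8
halt.

1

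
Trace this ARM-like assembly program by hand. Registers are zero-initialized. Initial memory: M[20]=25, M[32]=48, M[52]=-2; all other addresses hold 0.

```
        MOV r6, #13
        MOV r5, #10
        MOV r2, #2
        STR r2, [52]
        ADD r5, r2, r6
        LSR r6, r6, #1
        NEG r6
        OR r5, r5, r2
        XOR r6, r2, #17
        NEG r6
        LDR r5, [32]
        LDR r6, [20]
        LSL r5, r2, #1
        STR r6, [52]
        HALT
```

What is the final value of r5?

4

after MOV r6, #13: r6=13
after MOV r5, #10: r5=10
after MOV r2, #2: r2=2
STR r2, [52] → M[52]=2
after ADD r5, r2, r6: r5=2+13=15
after LSR r6, r6, #1: r6=13>>1=6
after NEG r6: r6=-(6)=-6
after OR r5, r5, r2: r5=15|2=15
after XOR r6, r2, #17: r6=2^17=19
after NEG r6: r6=-(19)=-19
after LDR r5, [32]: r5=M[32]=48
after LDR r6, [20]: r6=M[20]=25
after LSL r5, r2, #1: r5=2<<1=4
STR r6, [52] → M[52]=25
halt.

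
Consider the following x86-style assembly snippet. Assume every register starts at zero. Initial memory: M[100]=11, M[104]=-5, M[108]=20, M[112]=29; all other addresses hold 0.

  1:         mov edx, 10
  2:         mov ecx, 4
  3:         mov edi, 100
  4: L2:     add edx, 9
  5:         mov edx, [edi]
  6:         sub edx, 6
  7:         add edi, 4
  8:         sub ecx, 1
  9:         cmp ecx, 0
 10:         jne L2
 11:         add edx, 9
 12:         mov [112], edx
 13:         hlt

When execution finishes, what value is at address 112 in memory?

mov edx, 10 → edx=10
mov ecx, 4 → ecx=4
mov edi, 100 → edi=100
add edx, 9 → edx=10+9=19
mov edx, [edi] → edx=M[100]=11
sub edx, 6 → edx=11-6=5
add edi, 4 → edi=100+4=104
sub ecx, 1 → ecx=4-1=3
cmp ecx, 0  (cmp 3,0)
jne L2: taken
add edx, 9 → edx=5+9=14
mov edx, [edi] → edx=M[104]=-5
sub edx, 6 → edx=(-5)-6=-11
add edi, 4 → edi=104+4=108
sub ecx, 1 → ecx=3-1=2
cmp ecx, 0  (cmp 2,0)
jne L2: taken
add edx, 9 → edx=(-11)+9=-2
mov edx, [edi] → edx=M[108]=20
sub edx, 6 → edx=20-6=14
add edi, 4 → edi=108+4=112
sub ecx, 1 → ecx=2-1=1
cmp ecx, 0  (cmp 1,0)
jne L2: taken
add edx, 9 → edx=14+9=23
mov edx, [edi] → edx=M[112]=29
sub edx, 6 → edx=29-6=23
add edi, 4 → edi=112+4=116
sub ecx, 1 → ecx=1-1=0
cmp ecx, 0  (cmp 0,0)
jne L2: not taken
add edx, 9 → edx=23+9=32
mov [112], edx → M[112]=32
halt.

32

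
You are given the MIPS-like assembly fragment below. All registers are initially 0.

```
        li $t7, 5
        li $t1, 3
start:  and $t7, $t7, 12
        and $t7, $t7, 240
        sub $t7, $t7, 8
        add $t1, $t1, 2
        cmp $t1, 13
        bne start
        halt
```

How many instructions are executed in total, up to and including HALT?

li $t7, 5 → $t7=5
li $t1, 3 → $t1=3
and $t7, $t7, 12 → $t7=5&12=4
and $t7, $t7, 240 → $t7=4&240=0
sub $t7, $t7, 8 → $t7=0-8=-8
add $t1, $t1, 2 → $t1=3+2=5
cmp $t1, 13  (cmp 5,13)
bne start: taken
and $t7, $t7, 12 → $t7=(-8)&12=8
and $t7, $t7, 240 → $t7=8&240=0
sub $t7, $t7, 8 → $t7=0-8=-8
add $t1, $t1, 2 → $t1=5+2=7
cmp $t1, 13  (cmp 7,13)
bne start: taken
and $t7, $t7, 12 → $t7=(-8)&12=8
and $t7, $t7, 240 → $t7=8&240=0
sub $t7, $t7, 8 → $t7=0-8=-8
add $t1, $t1, 2 → $t1=7+2=9
cmp $t1, 13  (cmp 9,13)
bne start: taken
and $t7, $t7, 12 → $t7=(-8)&12=8
and $t7, $t7, 240 → $t7=8&240=0
sub $t7, $t7, 8 → $t7=0-8=-8
add $t1, $t1, 2 → $t1=9+2=11
cmp $t1, 13  (cmp 11,13)
bne start: taken
and $t7, $t7, 12 → $t7=(-8)&12=8
and $t7, $t7, 240 → $t7=8&240=0
sub $t7, $t7, 8 → $t7=0-8=-8
add $t1, $t1, 2 → $t1=11+2=13
cmp $t1, 13  (cmp 13,13)
bne start: not taken
halt.
Total executed instructions: 33.

33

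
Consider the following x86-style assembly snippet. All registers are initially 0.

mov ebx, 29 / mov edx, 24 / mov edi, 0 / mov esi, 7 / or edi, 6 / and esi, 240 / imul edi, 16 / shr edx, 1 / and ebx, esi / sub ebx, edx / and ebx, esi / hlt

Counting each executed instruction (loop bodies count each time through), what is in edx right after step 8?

12

mov ebx, 29 → ebx=29
mov edx, 24 → edx=24
mov edi, 0 → edi=0
mov esi, 7 → esi=7
or edi, 6 → edi=0|6=6
and esi, 240 → esi=7&240=0
imul edi, 16 → edi=6*16=96
shr edx, 1 → edx=24>>1=12
After step 8: edx = 12.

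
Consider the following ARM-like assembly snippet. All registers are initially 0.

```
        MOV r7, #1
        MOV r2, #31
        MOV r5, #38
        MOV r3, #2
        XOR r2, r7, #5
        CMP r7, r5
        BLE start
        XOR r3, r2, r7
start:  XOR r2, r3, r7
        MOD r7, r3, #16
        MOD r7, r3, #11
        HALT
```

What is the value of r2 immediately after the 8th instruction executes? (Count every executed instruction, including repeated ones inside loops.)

3

after MOV r7, #1: r7=1
after MOV r2, #31: r2=31
after MOV r5, #38: r5=38
after MOV r3, #2: r3=2
after XOR r2, r7, #5: r2=1^5=4
CMP r7, r5  (cmp 1,38)
BLE start: taken
after XOR r2, r3, r7: r2=2^1=3
After step 8: r2 = 3.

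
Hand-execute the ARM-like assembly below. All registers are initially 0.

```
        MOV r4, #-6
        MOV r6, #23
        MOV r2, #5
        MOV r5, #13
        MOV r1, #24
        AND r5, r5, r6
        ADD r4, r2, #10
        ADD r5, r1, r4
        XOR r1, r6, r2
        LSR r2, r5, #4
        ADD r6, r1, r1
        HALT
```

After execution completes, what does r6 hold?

r4=-6
r6=23
r2=5
r5=13
r1=24
r5=13&23=5
r4=5+10=15
r5=24+15=39
r1=23^5=18
r2=39>>4=2
r6=18+18=36
halt.

36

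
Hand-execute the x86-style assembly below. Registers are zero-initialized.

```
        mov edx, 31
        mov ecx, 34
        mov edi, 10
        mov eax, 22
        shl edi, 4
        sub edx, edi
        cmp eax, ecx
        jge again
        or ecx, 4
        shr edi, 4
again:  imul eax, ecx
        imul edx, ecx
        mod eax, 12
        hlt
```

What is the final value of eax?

8

edx=31
ecx=34
edi=10
eax=22
edi=10<<4=160
edx=31-160=-129
cmp eax, ecx  (cmp 22,34)
jge again: not taken
ecx=34|4=38
edi=160>>4=10
eax=22*38=836
edx=(-129)*38=-4902
eax=836%12=8
halt.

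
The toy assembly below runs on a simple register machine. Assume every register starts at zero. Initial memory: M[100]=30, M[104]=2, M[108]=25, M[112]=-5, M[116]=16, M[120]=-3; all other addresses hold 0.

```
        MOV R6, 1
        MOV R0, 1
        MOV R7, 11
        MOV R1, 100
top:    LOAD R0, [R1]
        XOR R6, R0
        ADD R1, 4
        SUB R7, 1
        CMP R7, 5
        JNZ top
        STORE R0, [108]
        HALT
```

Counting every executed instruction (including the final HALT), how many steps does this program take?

after MOV R6, 1: R6=1
after MOV R0, 1: R0=1
after MOV R7, 11: R7=11
after MOV R1, 100: R1=100
after LOAD R0, [R1]: R0=M[100]=30
after XOR R6, R0: R6=1^30=31
after ADD R1, 4: R1=100+4=104
after SUB R7, 1: R7=11-1=10
CMP R7, 5  (cmp 10,5)
JNZ top: taken
after LOAD R0, [R1]: R0=M[104]=2
after XOR R6, R0: R6=31^2=29
after ADD R1, 4: R1=104+4=108
after SUB R7, 1: R7=10-1=9
CMP R7, 5  (cmp 9,5)
JNZ top: taken
after LOAD R0, [R1]: R0=M[108]=25
after XOR R6, R0: R6=29^25=4
after ADD R1, 4: R1=108+4=112
after SUB R7, 1: R7=9-1=8
CMP R7, 5  (cmp 8,5)
JNZ top: taken
after LOAD R0, [R1]: R0=M[112]=-5
after XOR R6, R0: R6=4^(-5)=-1
after ADD R1, 4: R1=112+4=116
after SUB R7, 1: R7=8-1=7
CMP R7, 5  (cmp 7,5)
JNZ top: taken
after LOAD R0, [R1]: R0=M[116]=16
after XOR R6, R0: R6=(-1)^16=-17
after ADD R1, 4: R1=116+4=120
after SUB R7, 1: R7=7-1=6
CMP R7, 5  (cmp 6,5)
JNZ top: taken
after LOAD R0, [R1]: R0=M[120]=-3
after XOR R6, R0: R6=(-17)^(-3)=18
after ADD R1, 4: R1=120+4=124
after SUB R7, 1: R7=6-1=5
CMP R7, 5  (cmp 5,5)
JNZ top: not taken
STORE R0, [108] → M[108]=-3
halt.
Total executed instructions: 42.

42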